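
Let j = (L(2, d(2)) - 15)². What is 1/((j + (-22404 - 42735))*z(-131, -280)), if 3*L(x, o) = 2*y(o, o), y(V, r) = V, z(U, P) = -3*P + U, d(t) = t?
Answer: -9/414460130 ≈ -2.1715e-8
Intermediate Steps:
z(U, P) = U - 3*P
L(x, o) = 2*o/3 (L(x, o) = (2*o)/3 = 2*o/3)
j = 1681/9 (j = ((⅔)*2 - 15)² = (4/3 - 15)² = (-41/3)² = 1681/9 ≈ 186.78)
1/((j + (-22404 - 42735))*z(-131, -280)) = 1/((1681/9 + (-22404 - 42735))*(-131 - 3*(-280))) = 1/((1681/9 - 65139)*(-131 + 840)) = 1/(-584570/9*709) = -9/584570*1/709 = -9/414460130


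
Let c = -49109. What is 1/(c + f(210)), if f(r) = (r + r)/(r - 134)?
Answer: -19/932966 ≈ -2.0365e-5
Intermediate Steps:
f(r) = 2*r/(-134 + r) (f(r) = (2*r)/(-134 + r) = 2*r/(-134 + r))
1/(c + f(210)) = 1/(-49109 + 2*210/(-134 + 210)) = 1/(-49109 + 2*210/76) = 1/(-49109 + 2*210*(1/76)) = 1/(-49109 + 105/19) = 1/(-932966/19) = -19/932966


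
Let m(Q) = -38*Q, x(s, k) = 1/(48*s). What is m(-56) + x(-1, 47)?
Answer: 102143/48 ≈ 2128.0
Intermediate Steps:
x(s, k) = 1/(48*s)
m(-56) + x(-1, 47) = -38*(-56) + (1/48)/(-1) = 2128 + (1/48)*(-1) = 2128 - 1/48 = 102143/48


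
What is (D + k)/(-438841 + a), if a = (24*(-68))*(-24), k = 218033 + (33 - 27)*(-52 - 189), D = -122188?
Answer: -94399/399673 ≈ -0.23619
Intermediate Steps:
k = 216587 (k = 218033 + 6*(-241) = 218033 - 1446 = 216587)
a = 39168 (a = -1632*(-24) = 39168)
(D + k)/(-438841 + a) = (-122188 + 216587)/(-438841 + 39168) = 94399/(-399673) = 94399*(-1/399673) = -94399/399673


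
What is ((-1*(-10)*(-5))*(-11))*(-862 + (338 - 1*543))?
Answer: -586850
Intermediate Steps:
((-1*(-10)*(-5))*(-11))*(-862 + (338 - 1*543)) = ((10*(-5))*(-11))*(-862 + (338 - 543)) = (-50*(-11))*(-862 - 205) = 550*(-1067) = -586850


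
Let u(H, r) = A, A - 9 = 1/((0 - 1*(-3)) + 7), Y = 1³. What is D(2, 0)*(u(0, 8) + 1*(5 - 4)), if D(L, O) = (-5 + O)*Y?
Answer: -101/2 ≈ -50.500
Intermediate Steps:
Y = 1
D(L, O) = -5 + O (D(L, O) = (-5 + O)*1 = -5 + O)
A = 91/10 (A = 9 + 1/((0 - 1*(-3)) + 7) = 9 + 1/((0 + 3) + 7) = 9 + 1/(3 + 7) = 9 + 1/10 = 9 + ⅒ = 91/10 ≈ 9.1000)
u(H, r) = 91/10
D(2, 0)*(u(0, 8) + 1*(5 - 4)) = (-5 + 0)*(91/10 + 1*(5 - 4)) = -5*(91/10 + 1*1) = -5*(91/10 + 1) = -5*101/10 = -101/2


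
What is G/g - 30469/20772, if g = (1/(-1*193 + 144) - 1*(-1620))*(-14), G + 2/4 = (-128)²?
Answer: -902427992/412215147 ≈ -2.1892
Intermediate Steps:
G = 32767/2 (G = -½ + (-128)² = -½ + 16384 = 32767/2 ≈ 16384.)
g = -158758/7 (g = (1/(-193 + 144) + 1620)*(-14) = (1/(-49) + 1620)*(-14) = (-1/49 + 1620)*(-14) = (79379/49)*(-14) = -158758/7 ≈ -22680.)
G/g - 30469/20772 = 32767/(2*(-158758/7)) - 30469/20772 = (32767/2)*(-7/158758) - 30469*1/20772 = -229369/317516 - 30469/20772 = -902427992/412215147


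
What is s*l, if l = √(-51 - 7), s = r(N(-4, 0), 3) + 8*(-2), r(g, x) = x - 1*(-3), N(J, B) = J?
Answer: -10*I*√58 ≈ -76.158*I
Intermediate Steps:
r(g, x) = 3 + x (r(g, x) = x + 3 = 3 + x)
s = -10 (s = (3 + 3) + 8*(-2) = 6 - 16 = -10)
l = I*√58 (l = √(-58) = I*√58 ≈ 7.6158*I)
s*l = -10*I*√58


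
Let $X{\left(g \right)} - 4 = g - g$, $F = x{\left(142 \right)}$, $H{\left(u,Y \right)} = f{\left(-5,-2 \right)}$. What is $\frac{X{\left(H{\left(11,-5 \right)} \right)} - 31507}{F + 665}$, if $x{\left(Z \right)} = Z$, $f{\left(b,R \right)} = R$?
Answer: $- \frac{10501}{269} \approx -39.037$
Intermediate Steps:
$H{\left(u,Y \right)} = -2$
$F = 142$
$X{\left(g \right)} = 4$ ($X{\left(g \right)} = 4 + \left(g - g\right) = 4 + 0 = 4$)
$\frac{X{\left(H{\left(11,-5 \right)} \right)} - 31507}{F + 665} = \frac{4 - 31507}{142 + 665} = - \frac{31503}{807} = \left(-31503\right) \frac{1}{807} = - \frac{10501}{269}$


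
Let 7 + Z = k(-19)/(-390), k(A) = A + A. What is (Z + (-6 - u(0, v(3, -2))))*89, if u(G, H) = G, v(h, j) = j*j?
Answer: -223924/195 ≈ -1148.3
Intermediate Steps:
k(A) = 2*A
v(h, j) = j²
Z = -1346/195 (Z = -7 + (2*(-19))/(-390) = -7 - 38*(-1/390) = -7 + 19/195 = -1346/195 ≈ -6.9026)
(Z + (-6 - u(0, v(3, -2))))*89 = (-1346/195 + (-6 - 1*0))*89 = (-1346/195 + (-6 + 0))*89 = (-1346/195 - 6)*89 = -2516/195*89 = -223924/195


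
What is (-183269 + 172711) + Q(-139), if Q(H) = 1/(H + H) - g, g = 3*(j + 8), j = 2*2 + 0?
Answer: -2945133/278 ≈ -10594.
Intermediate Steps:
j = 4 (j = 4 + 0 = 4)
g = 36 (g = 3*(4 + 8) = 3*12 = 36)
Q(H) = -36 + 1/(2*H) (Q(H) = 1/(H + H) - 1*36 = 1/(2*H) - 36 = -36 + 1/(2*H))
(-183269 + 172711) + Q(-139) = (-183269 + 172711) + (-36 + (½)/(-139)) = -10558 + (-36 + (½)*(-1/139)) = -10558 + (-36 - 1/278) = -10558 - 10009/278 = -2945133/278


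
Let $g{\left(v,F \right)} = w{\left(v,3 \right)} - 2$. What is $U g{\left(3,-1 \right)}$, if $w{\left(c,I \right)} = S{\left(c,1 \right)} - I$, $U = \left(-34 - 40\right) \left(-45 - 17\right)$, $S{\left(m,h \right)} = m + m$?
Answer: $4588$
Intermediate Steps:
$S{\left(m,h \right)} = 2 m$
$U = 4588$ ($U = \left(-74\right) \left(-62\right) = 4588$)
$w{\left(c,I \right)} = - I + 2 c$ ($w{\left(c,I \right)} = 2 c - I = - I + 2 c$)
$g{\left(v,F \right)} = -5 + 2 v$ ($g{\left(v,F \right)} = \left(\left(-1\right) 3 + 2 v\right) - 2 = \left(-3 + 2 v\right) - 2 = -5 + 2 v$)
$U g{\left(3,-1 \right)} = 4588 \left(-5 + 2 \cdot 3\right) = 4588 \left(-5 + 6\right) = 4588 \cdot 1 = 4588$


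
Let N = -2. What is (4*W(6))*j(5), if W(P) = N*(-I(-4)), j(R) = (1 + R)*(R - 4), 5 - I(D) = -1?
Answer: 288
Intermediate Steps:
I(D) = 6 (I(D) = 5 - 1*(-1) = 5 + 1 = 6)
j(R) = (1 + R)*(-4 + R)
W(P) = 12 (W(P) = -(-2)*6 = -2*(-6) = 12)
(4*W(6))*j(5) = (4*12)*(-4 + 5² - 3*5) = 48*(-4 + 25 - 15) = 48*6 = 288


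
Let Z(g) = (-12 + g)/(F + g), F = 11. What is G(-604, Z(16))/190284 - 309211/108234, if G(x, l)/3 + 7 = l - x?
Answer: -4188857909/1471085604 ≈ -2.8475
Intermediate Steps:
Z(g) = (-12 + g)/(11 + g)
G(x, l) = -21 - 3*x + 3*l (G(x, l) = -21 + 3*(l - x) = -21 + (-3*x + 3*l) = -21 - 3*x + 3*l)
G(-604, Z(16))/190284 - 309211/108234 = (-21 - 3*(-604) + 3*((-12 + 16)/(11 + 16)))/190284 - 309211/108234 = (-21 + 1812 + 3*(4/27))*(1/190284) - 309211*1/108234 = (-21 + 1812 + 3*((1/27)*4))*(1/190284) - 44173/15462 = (-21 + 1812 + 3*(4/27))*(1/190284) - 44173/15462 = (-21 + 1812 + 4/9)*(1/190284) - 44173/15462 = (16123/9)*(1/190284) - 44173/15462 = 16123/1712556 - 44173/15462 = -4188857909/1471085604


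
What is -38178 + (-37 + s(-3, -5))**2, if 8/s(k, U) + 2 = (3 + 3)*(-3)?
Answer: -919481/25 ≈ -36779.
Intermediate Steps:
s(k, U) = -2/5 (s(k, U) = 8/(-2 + (3 + 3)*(-3)) = 8/(-2 + 6*(-3)) = 8/(-2 - 18) = 8/(-20) = 8*(-1/20) = -2/5)
-38178 + (-37 + s(-3, -5))**2 = -38178 + (-37 - 2/5)**2 = -38178 + (-187/5)**2 = -38178 + 34969/25 = -919481/25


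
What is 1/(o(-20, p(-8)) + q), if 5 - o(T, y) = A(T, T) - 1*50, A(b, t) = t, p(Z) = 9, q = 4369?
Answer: 1/4444 ≈ 0.00022502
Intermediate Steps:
o(T, y) = 55 - T (o(T, y) = 5 - (T - 1*50) = 5 - (T - 50) = 5 - (-50 + T) = 5 + (50 - T) = 55 - T)
1/(o(-20, p(-8)) + q) = 1/((55 - 1*(-20)) + 4369) = 1/((55 + 20) + 4369) = 1/(75 + 4369) = 1/4444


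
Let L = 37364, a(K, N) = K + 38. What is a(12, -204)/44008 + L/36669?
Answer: 823074181/806864676 ≈ 1.0201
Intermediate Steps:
a(K, N) = 38 + K
a(12, -204)/44008 + L/36669 = (38 + 12)/44008 + 37364/36669 = 50*(1/44008) + 37364*(1/36669) = 25/22004 + 37364/36669 = 823074181/806864676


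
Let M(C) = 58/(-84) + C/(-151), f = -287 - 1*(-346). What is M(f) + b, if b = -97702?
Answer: -619632941/6342 ≈ -97703.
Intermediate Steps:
f = 59 (f = -287 + 346 = 59)
M(C) = -29/42 - C/151 (M(C) = 58*(-1/84) + C*(-1/151) = -29/42 - C/151)
M(f) + b = (-29/42 - 1/151*59) - 97702 = (-29/42 - 59/151) - 97702 = -6857/6342 - 97702 = -619632941/6342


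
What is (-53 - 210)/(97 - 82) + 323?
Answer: 4582/15 ≈ 305.47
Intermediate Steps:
(-53 - 210)/(97 - 82) + 323 = -263/15 + 323 = 4582/15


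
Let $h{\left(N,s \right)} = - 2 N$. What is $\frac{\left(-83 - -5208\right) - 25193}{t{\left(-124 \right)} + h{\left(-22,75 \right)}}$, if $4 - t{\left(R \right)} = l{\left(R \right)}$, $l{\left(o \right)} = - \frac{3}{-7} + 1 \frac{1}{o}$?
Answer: $- \frac{17419024}{41299} \approx -421.78$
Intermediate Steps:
$l{\left(o \right)} = \frac{3}{7} + \frac{1}{o}$ ($l{\left(o \right)} = \left(-3\right) \left(- \frac{1}{7}\right) + \frac{1}{o} = \frac{3}{7} + \frac{1}{o}$)
$t{\left(R \right)} = \frac{25}{7} - \frac{1}{R}$ ($t{\left(R \right)} = 4 - \left(\frac{3}{7} + \frac{1}{R}\right) = \frac{25}{7} - \frac{1}{R}$)
$\frac{\left(-83 - -5208\right) - 25193}{t{\left(-124 \right)} + h{\left(-22,75 \right)}} = \frac{\left(-83 - -5208\right) - 25193}{\left(\frac{25}{7} - \frac{1}{-124}\right) - -44} = \frac{\left(-83 + 5208\right) - 25193}{\left(\frac{25}{7} - - \frac{1}{124}\right) + 44} = \frac{5125 - 25193}{\left(\frac{25}{7} + \frac{1}{124}\right) + 44} = - \frac{20068}{\frac{3107}{868} + 44} = - \frac{20068}{\frac{41299}{868}} = \left(-20068\right) \frac{868}{41299} = - \frac{17419024}{41299}$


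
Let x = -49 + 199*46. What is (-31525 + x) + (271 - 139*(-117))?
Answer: -5886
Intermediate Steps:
x = 9105 (x = -49 + 9154 = 9105)
(-31525 + x) + (271 - 139*(-117)) = (-31525 + 9105) + (271 - 139*(-117)) = -22420 + (271 + 16263) = -22420 + 16534 = -5886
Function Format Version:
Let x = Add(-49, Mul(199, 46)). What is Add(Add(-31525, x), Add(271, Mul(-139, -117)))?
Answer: -5886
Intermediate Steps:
x = 9105 (x = Add(-49, 9154) = 9105)
Add(Add(-31525, x), Add(271, Mul(-139, -117))) = Add(Add(-31525, 9105), Add(271, Mul(-139, -117))) = Add(-22420, Add(271, 16263)) = Add(-22420, 16534) = -5886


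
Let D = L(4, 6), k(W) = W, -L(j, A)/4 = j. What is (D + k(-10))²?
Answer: 676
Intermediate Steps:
L(j, A) = -4*j
D = -16 (D = -4*4 = -16)
(D + k(-10))² = (-16 - 10)² = (-26)² = 676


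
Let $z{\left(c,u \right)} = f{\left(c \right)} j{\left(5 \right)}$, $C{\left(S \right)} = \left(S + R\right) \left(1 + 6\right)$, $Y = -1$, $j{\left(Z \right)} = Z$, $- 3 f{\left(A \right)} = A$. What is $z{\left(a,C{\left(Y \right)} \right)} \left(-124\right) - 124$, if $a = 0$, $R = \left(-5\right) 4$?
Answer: $-124$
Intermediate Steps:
$f{\left(A \right)} = - \frac{A}{3}$
$R = -20$
$C{\left(S \right)} = -140 + 7 S$ ($C{\left(S \right)} = \left(S - 20\right) \left(1 + 6\right) = \left(-20 + S\right) 7 = -140 + 7 S$)
$z{\left(c,u \right)} = - \frac{5 c}{3}$ ($z{\left(c,u \right)} = - \frac{c}{3} \cdot 5 = - \frac{5 c}{3}$)
$z{\left(a,C{\left(Y \right)} \right)} \left(-124\right) - 124 = \left(- \frac{5}{3}\right) 0 \left(-124\right) - 124 = 0 \left(-124\right) - 124 = 0 - 124 = -124$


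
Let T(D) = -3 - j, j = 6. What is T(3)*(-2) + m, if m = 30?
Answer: 48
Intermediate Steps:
T(D) = -9 (T(D) = -3 - 1*6 = -3 - 6 = -9)
T(3)*(-2) + m = -9*(-2) + 30 = 18 + 30 = 48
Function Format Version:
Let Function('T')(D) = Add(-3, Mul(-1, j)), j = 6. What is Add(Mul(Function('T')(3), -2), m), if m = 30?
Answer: 48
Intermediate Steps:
Function('T')(D) = -9 (Function('T')(D) = Add(-3, Mul(-1, 6)) = Add(-3, -6) = -9)
Add(Mul(Function('T')(3), -2), m) = Add(Mul(-9, -2), 30) = Add(18, 30) = 48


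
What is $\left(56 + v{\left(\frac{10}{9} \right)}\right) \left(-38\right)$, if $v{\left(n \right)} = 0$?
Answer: $-2128$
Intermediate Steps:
$\left(56 + v{\left(\frac{10}{9} \right)}\right) \left(-38\right) = \left(56 + 0\right) \left(-38\right) = 56 \left(-38\right) = -2128$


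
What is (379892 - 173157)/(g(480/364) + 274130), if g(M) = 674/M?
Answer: 12404100/16478467 ≈ 0.75275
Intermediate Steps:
(379892 - 173157)/(g(480/364) + 274130) = (379892 - 173157)/(674/((480/364)) + 274130) = 206735/(674/((480*(1/364))) + 274130) = 206735/(674/(120/91) + 274130) = 206735/(674*(91/120) + 274130) = 206735/(30667/60 + 274130) = 206735/(16478467/60) = 206735*(60/16478467) = 12404100/16478467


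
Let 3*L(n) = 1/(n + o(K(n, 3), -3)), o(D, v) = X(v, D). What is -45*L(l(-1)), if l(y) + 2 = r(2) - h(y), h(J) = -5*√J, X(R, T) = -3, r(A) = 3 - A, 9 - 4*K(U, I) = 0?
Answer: 60/41 + 75*I/41 ≈ 1.4634 + 1.8293*I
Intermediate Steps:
K(U, I) = 9/4 (K(U, I) = 9/4 - ¼*0 = 9/4 + 0 = 9/4)
o(D, v) = -3
l(y) = -1 + 5*√y (l(y) = -2 + ((3 - 1*2) - (-5)*√y) = -2 + ((3 - 2) + 5*√y) = -2 + (1 + 5*√y) = -1 + 5*√y)
L(n) = 1/(3*(-3 + n)) (L(n) = 1/(3*(n - 3)) = 1/(3*(-3 + n)))
-45*L(l(-1)) = -15/(-3 + (-1 + 5*√(-1))) = -15/(-3 + (-1 + 5*I)) = -15/(-4 + 5*I) = -15*(-4 - 5*I)/41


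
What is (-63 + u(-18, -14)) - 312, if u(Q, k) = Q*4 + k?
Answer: -461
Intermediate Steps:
u(Q, k) = k + 4*Q (u(Q, k) = 4*Q + k = k + 4*Q)
(-63 + u(-18, -14)) - 312 = (-63 + (-14 + 4*(-18))) - 312 = (-63 + (-14 - 72)) - 312 = (-63 - 86) - 312 = -149 - 312 = -461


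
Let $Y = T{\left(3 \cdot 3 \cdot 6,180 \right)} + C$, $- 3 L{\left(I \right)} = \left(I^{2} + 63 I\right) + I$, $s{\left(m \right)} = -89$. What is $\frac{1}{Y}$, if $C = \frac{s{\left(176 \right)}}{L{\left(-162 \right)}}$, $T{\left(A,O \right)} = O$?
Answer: $\frac{5292}{952649} \approx 0.005555$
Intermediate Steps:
$L{\left(I \right)} = - \frac{64 I}{3} - \frac{I^{2}}{3}$ ($L{\left(I \right)} = - \frac{\left(I^{2} + 63 I\right) + I}{3} = - \frac{I^{2} + 64 I}{3} = - \frac{64 I}{3} - \frac{I^{2}}{3}$)
$C = \frac{89}{5292}$ ($C = - \frac{89}{\left(- \frac{1}{3}\right) \left(-162\right) \left(64 - 162\right)} = - \frac{89}{\left(- \frac{1}{3}\right) \left(-162\right) \left(-98\right)} = - \frac{89}{-5292} = \left(-89\right) \left(- \frac{1}{5292}\right) = \frac{89}{5292} \approx 0.016818$)
$Y = \frac{952649}{5292}$ ($Y = 180 + \frac{89}{5292} = \frac{952649}{5292} \approx 180.02$)
$\frac{1}{Y} = \frac{1}{\frac{952649}{5292}} = \frac{5292}{952649}$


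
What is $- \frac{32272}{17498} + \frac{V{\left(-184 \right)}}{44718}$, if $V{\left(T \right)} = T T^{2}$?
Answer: $- \frac{27611750072}{195618891} \approx -141.15$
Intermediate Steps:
$V{\left(T \right)} = T^{3}$
$- \frac{32272}{17498} + \frac{V{\left(-184 \right)}}{44718} = - \frac{32272}{17498} + \frac{\left(-184\right)^{3}}{44718} = \left(-32272\right) \frac{1}{17498} - \frac{3114752}{22359} = - \frac{16136}{8749} - \frac{3114752}{22359} = - \frac{27611750072}{195618891}$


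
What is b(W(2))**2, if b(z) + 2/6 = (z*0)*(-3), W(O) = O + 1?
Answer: 1/9 ≈ 0.11111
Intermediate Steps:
W(O) = 1 + O
b(z) = -1/3 (b(z) = -1/3 + (z*0)*(-3) = -1/3 + 0*(-3) = -1/3 + 0 = -1/3)
b(W(2))**2 = (-1/3)**2 = 1/9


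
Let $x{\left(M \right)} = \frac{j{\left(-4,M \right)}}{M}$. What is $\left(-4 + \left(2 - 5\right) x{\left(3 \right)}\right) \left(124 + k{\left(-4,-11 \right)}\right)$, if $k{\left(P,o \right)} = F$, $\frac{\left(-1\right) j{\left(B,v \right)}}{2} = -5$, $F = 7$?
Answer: $-1834$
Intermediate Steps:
$j{\left(B,v \right)} = 10$ ($j{\left(B,v \right)} = \left(-2\right) \left(-5\right) = 10$)
$k{\left(P,o \right)} = 7$
$x{\left(M \right)} = \frac{10}{M}$
$\left(-4 + \left(2 - 5\right) x{\left(3 \right)}\right) \left(124 + k{\left(-4,-11 \right)}\right) = \left(-4 + \left(2 - 5\right) \frac{10}{3}\right) \left(124 + 7\right) = \left(-4 + \left(2 - 5\right) 10 \cdot \frac{1}{3}\right) 131 = \left(-4 - 10\right) 131 = \left(-14\right) 131 = -1834$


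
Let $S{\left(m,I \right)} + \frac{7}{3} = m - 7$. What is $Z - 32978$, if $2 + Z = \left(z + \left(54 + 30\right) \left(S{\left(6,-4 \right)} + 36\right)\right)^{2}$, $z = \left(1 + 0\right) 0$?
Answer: $7496556$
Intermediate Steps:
$S{\left(m,I \right)} = - \frac{28}{3} + m$ ($S{\left(m,I \right)} = - \frac{7}{3} + \left(m - 7\right) = - \frac{7}{3} + \left(-7 + m\right) = - \frac{28}{3} + m$)
$z = 0$ ($z = 1 \cdot 0 = 0$)
$Z = 7529534$ ($Z = -2 + \left(0 + \left(54 + 30\right) \left(\left(- \frac{28}{3} + 6\right) + 36\right)\right)^{2} = -2 + \left(0 + 84 \left(- \frac{10}{3} + 36\right)\right)^{2} = -2 + \left(0 + 84 \cdot \frac{98}{3}\right)^{2} = -2 + \left(0 + 2744\right)^{2} = -2 + 2744^{2} = -2 + 7529536 = 7529534$)
$Z - 32978 = 7529534 - 32978 = 7496556$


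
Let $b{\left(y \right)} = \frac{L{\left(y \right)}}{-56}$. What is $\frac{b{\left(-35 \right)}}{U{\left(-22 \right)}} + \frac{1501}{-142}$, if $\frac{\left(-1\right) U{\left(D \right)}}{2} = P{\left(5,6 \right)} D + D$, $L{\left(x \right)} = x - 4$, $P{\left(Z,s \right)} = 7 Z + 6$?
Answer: $- \frac{25888325}{2449216} \approx -10.57$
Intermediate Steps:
$P{\left(Z,s \right)} = 6 + 7 Z$
$L{\left(x \right)} = -4 + x$
$U{\left(D \right)} = - 84 D$ ($U{\left(D \right)} = - 2 \left(\left(6 + 7 \cdot 5\right) D + D\right) = - 2 \left(\left(6 + 35\right) D + D\right) = - 2 \left(41 D + D\right) = - 2 \cdot 42 D = - 84 D$)
$b{\left(y \right)} = \frac{1}{14} - \frac{y}{56}$ ($b{\left(y \right)} = \frac{-4 + y}{-56} = \left(-4 + y\right) \left(- \frac{1}{56}\right) = \frac{1}{14} - \frac{y}{56}$)
$\frac{b{\left(-35 \right)}}{U{\left(-22 \right)}} + \frac{1501}{-142} = \frac{\frac{1}{14} - - \frac{5}{8}}{\left(-84\right) \left(-22\right)} + \frac{1501}{-142} = \frac{\frac{1}{14} + \frac{5}{8}}{1848} + 1501 \left(- \frac{1}{142}\right) = \frac{39}{56} \cdot \frac{1}{1848} - \frac{1501}{142} = \frac{13}{34496} - \frac{1501}{142} = - \frac{25888325}{2449216}$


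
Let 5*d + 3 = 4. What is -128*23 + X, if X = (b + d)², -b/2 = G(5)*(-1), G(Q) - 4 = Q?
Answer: -65319/25 ≈ -2612.8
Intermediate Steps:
d = ⅕ (d = -⅗ + (⅕)*4 = -⅗ + ⅘ = ⅕ ≈ 0.20000)
G(Q) = 4 + Q
b = 18 (b = -2*(4 + 5)*(-1) = -18*(-1) = -2*(-9) = 18)
X = 8281/25 (X = (18 + ⅕)² = (91/5)² = 8281/25 ≈ 331.24)
-128*23 + X = -128*23 + 8281/25 = -2944 + 8281/25 = -65319/25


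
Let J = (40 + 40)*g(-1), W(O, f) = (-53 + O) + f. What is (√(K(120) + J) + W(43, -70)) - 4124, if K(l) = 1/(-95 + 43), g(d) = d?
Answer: -4204 + I*√54093/26 ≈ -4204.0 + 8.9453*I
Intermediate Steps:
W(O, f) = -53 + O + f
K(l) = -1/52 (K(l) = 1/(-52) = -1/52)
J = -80 (J = (40 + 40)*(-1) = 80*(-1) = -80)
(√(K(120) + J) + W(43, -70)) - 4124 = (√(-1/52 - 80) + (-53 + 43 - 70)) - 4124 = (√(-4161/52) - 80) - 4124 = (I*√54093/26 - 80) - 4124 = (-80 + I*√54093/26) - 4124 = -4204 + I*√54093/26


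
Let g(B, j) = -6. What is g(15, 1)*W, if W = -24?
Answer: 144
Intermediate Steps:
g(15, 1)*W = -6*(-24) = 144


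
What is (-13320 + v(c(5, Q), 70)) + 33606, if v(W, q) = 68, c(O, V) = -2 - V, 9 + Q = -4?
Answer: 20354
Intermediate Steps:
Q = -13 (Q = -9 - 4 = -13)
(-13320 + v(c(5, Q), 70)) + 33606 = (-13320 + 68) + 33606 = -13252 + 33606 = 20354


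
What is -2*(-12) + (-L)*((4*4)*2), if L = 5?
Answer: -136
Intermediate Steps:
-2*(-12) + (-L)*((4*4)*2) = -2*(-12) + (-1*5)*((4*4)*2) = 24 - 80*2 = 24 - 5*32 = 24 - 160 = -136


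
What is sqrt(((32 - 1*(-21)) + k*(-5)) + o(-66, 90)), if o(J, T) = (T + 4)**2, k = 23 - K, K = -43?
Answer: 3*sqrt(951) ≈ 92.515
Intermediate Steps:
k = 66 (k = 23 - 1*(-43) = 23 + 43 = 66)
o(J, T) = (4 + T)**2
sqrt(((32 - 1*(-21)) + k*(-5)) + o(-66, 90)) = sqrt(((32 - 1*(-21)) + 66*(-5)) + (4 + 90)**2) = sqrt(((32 + 21) - 330) + 94**2) = sqrt((53 - 330) + 8836) = sqrt(-277 + 8836) = sqrt(8559) = 3*sqrt(951)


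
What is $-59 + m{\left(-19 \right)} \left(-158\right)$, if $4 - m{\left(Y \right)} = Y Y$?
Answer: $56347$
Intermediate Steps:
$m{\left(Y \right)} = 4 - Y^{2}$ ($m{\left(Y \right)} = 4 - Y Y = 4 - Y^{2}$)
$-59 + m{\left(-19 \right)} \left(-158\right) = -59 + \left(4 - \left(-19\right)^{2}\right) \left(-158\right) = -59 + \left(4 - 361\right) \left(-158\right) = -59 - -56406 = -59 + 56406 = 56347$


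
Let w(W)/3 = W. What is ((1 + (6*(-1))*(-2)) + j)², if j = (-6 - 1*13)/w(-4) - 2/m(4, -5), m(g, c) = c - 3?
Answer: 7921/36 ≈ 220.03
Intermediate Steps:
w(W) = 3*W
m(g, c) = -3 + c
j = 11/6 (j = (-6 - 1*13)/((3*(-4))) - 2/(-3 - 5) = (-6 - 13)/(-12) - 2/(-8) = -19*(-1/12) - 2*(-⅛) = 19/12 + ¼ = 11/6 ≈ 1.8333)
((1 + (6*(-1))*(-2)) + j)² = ((1 + (6*(-1))*(-2)) + 11/6)² = ((1 - 6*(-2)) + 11/6)² = ((1 + 12) + 11/6)² = (13 + 11/6)² = (89/6)² = 7921/36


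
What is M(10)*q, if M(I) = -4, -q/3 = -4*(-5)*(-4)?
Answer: -960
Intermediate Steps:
q = 240 (q = -3*(-4*(-5))*(-4) = -60*(-4) = -3*(-80) = 240)
M(10)*q = -4*240 = -960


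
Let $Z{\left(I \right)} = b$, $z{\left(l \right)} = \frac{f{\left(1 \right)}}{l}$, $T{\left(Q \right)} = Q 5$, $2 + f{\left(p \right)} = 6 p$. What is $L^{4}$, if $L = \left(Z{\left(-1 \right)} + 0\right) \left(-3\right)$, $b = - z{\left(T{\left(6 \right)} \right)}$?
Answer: $\frac{16}{625} \approx 0.0256$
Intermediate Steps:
$f{\left(p \right)} = -2 + 6 p$
$T{\left(Q \right)} = 5 Q$
$z{\left(l \right)} = \frac{4}{l}$ ($z{\left(l \right)} = \frac{-2 + 6 \cdot 1}{l} = \frac{-2 + 6}{l} = \frac{4}{l}$)
$b = - \frac{2}{15}$ ($b = - \frac{4}{5 \cdot 6} = - \frac{4}{30} = \left(-1\right) \frac{2}{15} = - \frac{2}{15} \approx -0.13333$)
$Z{\left(I \right)} = - \frac{2}{15}$
$L = \frac{2}{5}$ ($L = \left(- \frac{2}{15} + 0\right) \left(-3\right) = \left(- \frac{2}{15}\right) \left(-3\right) = \frac{2}{5} \approx 0.4$)
$L^{4} = \left(\frac{2}{5}\right)^{4} = \frac{16}{625}$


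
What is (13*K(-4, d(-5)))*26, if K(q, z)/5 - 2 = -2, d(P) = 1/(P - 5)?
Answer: 0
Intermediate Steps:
d(P) = 1/(-5 + P)
K(q, z) = 0 (K(q, z) = 10 + 5*(-2) = 10 - 10 = 0)
(13*K(-4, d(-5)))*26 = (13*0)*26 = 0*26 = 0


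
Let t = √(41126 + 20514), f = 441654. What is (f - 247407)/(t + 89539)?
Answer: 756203571/348572647 - 388494*√15410/8017170881 ≈ 2.1634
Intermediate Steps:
t = 2*√15410 (t = √61640 = 2*√15410 ≈ 248.27)
(f - 247407)/(t + 89539) = (441654 - 247407)/(2*√15410 + 89539) = 194247/(89539 + 2*√15410)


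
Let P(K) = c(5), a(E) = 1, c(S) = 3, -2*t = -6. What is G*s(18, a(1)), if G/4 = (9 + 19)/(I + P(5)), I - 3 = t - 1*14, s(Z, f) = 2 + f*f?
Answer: -336/5 ≈ -67.200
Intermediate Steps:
t = 3 (t = -1/2*(-6) = 3)
P(K) = 3
s(Z, f) = 2 + f**2
I = -8 (I = 3 + (3 - 1*14) = 3 + (3 - 14) = 3 - 11 = -8)
G = -112/5 (G = 4*((9 + 19)/(-8 + 3)) = 4*(28/(-5)) = 4*(28*(-1/5)) = 4*(-28/5) = -112/5 ≈ -22.400)
G*s(18, a(1)) = -112*(2 + 1**2)/5 = -112*(2 + 1)/5 = -112/5*3 = -336/5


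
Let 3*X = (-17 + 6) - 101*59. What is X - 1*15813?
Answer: -17803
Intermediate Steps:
X = -1990 (X = ((-17 + 6) - 101*59)/3 = (-11 - 5959)/3 = (⅓)*(-5970) = -1990)
X - 1*15813 = -1990 - 1*15813 = -1990 - 15813 = -17803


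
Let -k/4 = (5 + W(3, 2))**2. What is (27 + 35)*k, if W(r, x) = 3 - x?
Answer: -8928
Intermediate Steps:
k = -144 (k = -4*(5 + (3 - 1*2))**2 = -4*(5 + (3 - 2))**2 = -4*(5 + 1)**2 = -4*6**2 = -4*36 = -144)
(27 + 35)*k = (27 + 35)*(-144) = 62*(-144) = -8928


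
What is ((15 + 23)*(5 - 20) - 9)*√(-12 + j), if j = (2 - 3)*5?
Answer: -579*I*√17 ≈ -2387.3*I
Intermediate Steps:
j = -5 (j = -1*5 = -5)
((15 + 23)*(5 - 20) - 9)*√(-12 + j) = ((15 + 23)*(5 - 20) - 9)*√(-12 - 5) = (38*(-15) - 9)*√(-17) = (-570 - 9)*(I*√17) = -579*I*√17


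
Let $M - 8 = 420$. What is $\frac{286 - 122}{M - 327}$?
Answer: $\frac{164}{101} \approx 1.6238$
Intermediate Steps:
$M = 428$ ($M = 8 + 420 = 428$)
$\frac{286 - 122}{M - 327} = \frac{286 - 122}{428 - 327} = \frac{164}{101}$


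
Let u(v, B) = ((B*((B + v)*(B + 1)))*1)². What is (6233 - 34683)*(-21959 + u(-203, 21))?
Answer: -201144262409650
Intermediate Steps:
u(v, B) = B²*(1 + B)²*(B + v)² (u(v, B) = ((B*((B + v)*(1 + B)))*1)² = ((B*((1 + B)*(B + v)))*1)² = ((B*(1 + B)*(B + v))*1)² = (B*(1 + B)*(B + v))² = B²*(1 + B)²*(B + v)²)
(6233 - 34683)*(-21959 + u(-203, 21)) = (6233 - 34683)*(-21959 + 21²*(1 + 21)²*(21 - 203)²) = -28450*(-21959 + 441*22²*(-182)²) = -28450*(-21959 + 441*484*33124) = -28450*(-21959 + 7070119056) = -28450*7070097097 = -201144262409650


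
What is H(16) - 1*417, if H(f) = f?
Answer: -401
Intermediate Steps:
H(16) - 1*417 = 16 - 1*417 = 16 - 417 = -401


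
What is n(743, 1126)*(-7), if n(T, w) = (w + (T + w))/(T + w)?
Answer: -2995/267 ≈ -11.217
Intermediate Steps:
n(T, w) = (T + 2*w)/(T + w)
n(743, 1126)*(-7) = ((743 + 2*1126)/(743 + 1126))*(-7) = ((743 + 2252)/1869)*(-7) = ((1/1869)*2995)*(-7) = (2995/1869)*(-7) = -2995/267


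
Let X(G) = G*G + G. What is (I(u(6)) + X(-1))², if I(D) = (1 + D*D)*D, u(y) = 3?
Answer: 900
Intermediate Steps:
X(G) = G + G² (X(G) = G² + G = G + G²)
I(D) = D*(1 + D²) (I(D) = (1 + D²)*D = D*(1 + D²))
(I(u(6)) + X(-1))² = ((3 + 3³) - (1 - 1))² = ((3 + 27) - 1*0)² = (30 + 0)² = 30² = 900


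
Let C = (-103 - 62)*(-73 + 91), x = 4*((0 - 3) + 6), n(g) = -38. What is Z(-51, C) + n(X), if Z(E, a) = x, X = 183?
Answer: -26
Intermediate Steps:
x = 12 (x = 4*(-3 + 6) = 4*3 = 12)
C = -2970 (C = -165*18 = -2970)
Z(E, a) = 12
Z(-51, C) + n(X) = 12 - 38 = -26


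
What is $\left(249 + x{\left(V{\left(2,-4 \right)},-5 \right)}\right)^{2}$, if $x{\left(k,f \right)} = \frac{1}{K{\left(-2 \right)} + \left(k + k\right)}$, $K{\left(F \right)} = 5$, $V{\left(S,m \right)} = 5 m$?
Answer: $\frac{75933796}{1225} \approx 61987.0$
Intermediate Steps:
$x{\left(k,f \right)} = \frac{1}{5 + 2 k}$ ($x{\left(k,f \right)} = \frac{1}{5 + \left(k + k\right)} = \frac{1}{5 + 2 k}$)
$\left(249 + x{\left(V{\left(2,-4 \right)},-5 \right)}\right)^{2} = \left(249 + \frac{1}{5 + 2 \cdot 5 \left(-4\right)}\right)^{2} = \left(249 + \frac{1}{5 + 2 \left(-20\right)}\right)^{2} = \left(249 + \frac{1}{5 - 40}\right)^{2} = \left(249 + \frac{1}{-35}\right)^{2} = \left(249 - \frac{1}{35}\right)^{2} = \left(\frac{8714}{35}\right)^{2} = \frac{75933796}{1225}$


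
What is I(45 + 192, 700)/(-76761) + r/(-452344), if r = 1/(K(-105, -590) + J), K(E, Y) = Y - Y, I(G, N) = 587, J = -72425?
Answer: -19230715258639/2514768211006200 ≈ -0.0076471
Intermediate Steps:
K(E, Y) = 0
r = -1/72425 (r = 1/(0 - 72425) = 1/(-72425) = -1/72425 ≈ -1.3807e-5)
I(45 + 192, 700)/(-76761) + r/(-452344) = 587/(-76761) - 1/72425/(-452344) = 587*(-1/76761) - 1/72425*(-1/452344) = -587/76761 + 1/32761014200 = -19230715258639/2514768211006200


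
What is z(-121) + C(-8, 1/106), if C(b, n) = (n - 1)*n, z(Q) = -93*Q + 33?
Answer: 126809391/11236 ≈ 11286.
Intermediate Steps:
z(Q) = 33 - 93*Q
C(b, n) = n*(-1 + n) (C(b, n) = (-1 + n)*n = n*(-1 + n))
z(-121) + C(-8, 1/106) = (33 - 93*(-121)) + (-1 + 1/106)/106 = (33 + 11253) + (-1 + 1/106)/106 = 11286 + (1/106)*(-105/106) = 11286 - 105/11236 = 126809391/11236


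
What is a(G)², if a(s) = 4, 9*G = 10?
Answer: 16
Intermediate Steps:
G = 10/9 (G = (⅑)*10 = 10/9 ≈ 1.1111)
a(G)² = 4² = 16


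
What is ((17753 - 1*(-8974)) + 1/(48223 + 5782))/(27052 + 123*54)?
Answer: 721695818/909822235 ≈ 0.79323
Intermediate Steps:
((17753 - 1*(-8974)) + 1/(48223 + 5782))/(27052 + 123*54) = ((17753 + 8974) + 1/54005)/(27052 + 6642) = (26727 + 1/54005)/33694 = (1443391636/54005)*(1/33694) = 721695818/909822235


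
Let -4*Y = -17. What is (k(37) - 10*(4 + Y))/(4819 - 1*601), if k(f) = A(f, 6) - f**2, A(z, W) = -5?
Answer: -971/2812 ≈ -0.34531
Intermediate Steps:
Y = 17/4 (Y = -1/4*(-17) = 17/4 ≈ 4.2500)
k(f) = -5 - f**2
(k(37) - 10*(4 + Y))/(4819 - 1*601) = ((-5 - 1*37**2) - 10*(4 + 17/4))/(4819 - 1*601) = ((-5 - 1*1369) - 10*33/4)/(4819 - 601) = ((-5 - 1369) - 165/2)/4218 = (-1374 - 165/2)*(1/4218) = -2913/2*1/4218 = -971/2812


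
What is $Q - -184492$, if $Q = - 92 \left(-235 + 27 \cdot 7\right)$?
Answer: $188724$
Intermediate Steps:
$Q = 4232$ ($Q = - 92 \left(-235 + 189\right) = \left(-92\right) \left(-46\right) = 4232$)
$Q - -184492 = 4232 - -184492 = 4232 + 184492 = 188724$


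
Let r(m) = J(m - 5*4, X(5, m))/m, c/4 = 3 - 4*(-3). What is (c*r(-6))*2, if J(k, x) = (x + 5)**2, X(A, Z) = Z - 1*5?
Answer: -720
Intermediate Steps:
X(A, Z) = -5 + Z (X(A, Z) = Z - 5 = -5 + Z)
c = 60 (c = 4*(3 - 4*(-3)) = 4*(3 + 12) = 4*15 = 60)
J(k, x) = (5 + x)**2
r(m) = m (r(m) = (5 + (-5 + m))**2/m = m**2/m = m)
(c*r(-6))*2 = (60*(-6))*2 = -360*2 = -720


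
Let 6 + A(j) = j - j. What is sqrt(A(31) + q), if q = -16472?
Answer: I*sqrt(16478) ≈ 128.37*I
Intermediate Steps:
A(j) = -6 (A(j) = -6 + (j - j) = -6 + 0 = -6)
sqrt(A(31) + q) = sqrt(-6 - 16472) = sqrt(-16478) = I*sqrt(16478)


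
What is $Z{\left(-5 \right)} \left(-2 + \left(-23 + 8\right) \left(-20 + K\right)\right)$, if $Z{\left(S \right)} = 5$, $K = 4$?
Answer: $1190$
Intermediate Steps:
$Z{\left(-5 \right)} \left(-2 + \left(-23 + 8\right) \left(-20 + K\right)\right) = 5 \left(-2 + \left(-23 + 8\right) \left(-20 + 4\right)\right) = 5 \left(-2 - -240\right) = 5 \left(-2 + 240\right) = 5 \cdot 238 = 1190$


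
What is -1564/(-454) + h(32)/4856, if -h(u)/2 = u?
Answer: 472858/137789 ≈ 3.4318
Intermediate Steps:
h(u) = -2*u
-1564/(-454) + h(32)/4856 = -1564/(-454) - 2*32/4856 = -1564*(-1/454) - 64*1/4856 = 782/227 - 8/607 = 472858/137789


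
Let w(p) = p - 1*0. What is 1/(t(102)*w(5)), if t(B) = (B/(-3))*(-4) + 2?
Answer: 1/690 ≈ 0.0014493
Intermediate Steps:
w(p) = p (w(p) = p + 0 = p)
t(B) = 2 + 4*B/3 (t(B) = (B*(-⅓))*(-4) + 2 = -B/3*(-4) + 2 = 4*B/3 + 2 = 2 + 4*B/3)
1/(t(102)*w(5)) = 1/((2 + (4/3)*102)*5) = 1/((2 + 136)*5) = 1/(138*5) = 1/690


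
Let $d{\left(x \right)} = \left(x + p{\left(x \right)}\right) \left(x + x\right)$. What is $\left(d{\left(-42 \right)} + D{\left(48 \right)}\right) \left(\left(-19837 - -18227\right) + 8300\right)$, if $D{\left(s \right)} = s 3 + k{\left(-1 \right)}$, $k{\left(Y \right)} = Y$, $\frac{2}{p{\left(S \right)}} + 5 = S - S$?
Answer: $24783774$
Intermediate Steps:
$p{\left(S \right)} = - \frac{2}{5}$ ($p{\left(S \right)} = \frac{2}{-5 + \left(S - S\right)} = \frac{2}{-5 + 0} = \frac{2}{-5} = 2 \left(- \frac{1}{5}\right) = - \frac{2}{5}$)
$D{\left(s \right)} = -1 + 3 s$ ($D{\left(s \right)} = s 3 - 1 = 3 s - 1 = -1 + 3 s$)
$d{\left(x \right)} = 2 x \left(- \frac{2}{5} + x\right)$ ($d{\left(x \right)} = \left(x - \frac{2}{5}\right) \left(x + x\right) = \left(- \frac{2}{5} + x\right) 2 x = 2 x \left(- \frac{2}{5} + x\right)$)
$\left(d{\left(-42 \right)} + D{\left(48 \right)}\right) \left(\left(-19837 - -18227\right) + 8300\right) = \left(\frac{2}{5} \left(-42\right) \left(-2 + 5 \left(-42\right)\right) + \left(-1 + 3 \cdot 48\right)\right) \left(\left(-19837 - -18227\right) + 8300\right) = \left(\frac{2}{5} \left(-42\right) \left(-2 - 210\right) + \left(-1 + 144\right)\right) \left(\left(-19837 + 18227\right) + 8300\right) = \left(\frac{2}{5} \left(-42\right) \left(-212\right) + 143\right) \left(-1610 + 8300\right) = \left(\frac{17808}{5} + 143\right) 6690 = \frac{18523}{5} \cdot 6690 = 24783774$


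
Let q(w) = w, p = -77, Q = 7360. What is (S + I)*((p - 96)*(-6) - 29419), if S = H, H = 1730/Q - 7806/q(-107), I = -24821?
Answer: 55312856632365/78752 ≈ 7.0237e+8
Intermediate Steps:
H = 5763727/78752 (H = 1730/7360 - 7806/(-107) = 1730*(1/7360) - 7806*(-1/107) = 173/736 + 7806/107 = 5763727/78752 ≈ 73.188)
S = 5763727/78752 ≈ 73.188
(S + I)*((p - 96)*(-6) - 29419) = (5763727/78752 - 24821)*((-77 - 96)*(-6) - 29419) = -1948939665*(-173*(-6) - 29419)/78752 = -1948939665*(1038 - 29419)/78752 = -1948939665/78752*(-28381) = 55312856632365/78752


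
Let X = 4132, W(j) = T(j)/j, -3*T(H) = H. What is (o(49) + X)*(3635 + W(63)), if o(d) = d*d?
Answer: 71235832/3 ≈ 2.3745e+7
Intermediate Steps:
T(H) = -H/3
W(j) = -⅓ (W(j) = (-j/3)/j = -⅓)
o(d) = d²
(o(49) + X)*(3635 + W(63)) = (49² + 4132)*(3635 - ⅓) = (2401 + 4132)*(10904/3) = 6533*(10904/3) = 71235832/3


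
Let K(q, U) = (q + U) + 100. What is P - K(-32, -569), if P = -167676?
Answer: -167175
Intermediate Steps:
K(q, U) = 100 + U + q (K(q, U) = (U + q) + 100 = 100 + U + q)
P - K(-32, -569) = -167676 - (100 - 569 - 32) = -167676 - 1*(-501) = -167676 + 501 = -167175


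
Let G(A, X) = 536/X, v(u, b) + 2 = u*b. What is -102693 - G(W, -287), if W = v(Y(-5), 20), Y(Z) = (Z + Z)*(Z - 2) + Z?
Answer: -29472355/287 ≈ -1.0269e+5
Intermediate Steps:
Y(Z) = Z + 2*Z*(-2 + Z) (Y(Z) = (2*Z)*(-2 + Z) + Z = 2*Z*(-2 + Z) + Z = Z + 2*Z*(-2 + Z))
v(u, b) = -2 + b*u (v(u, b) = -2 + u*b = -2 + b*u)
W = 1298 (W = -2 + 20*(-5*(-3 + 2*(-5))) = -2 + 20*(-5*(-3 - 10)) = -2 + 20*(-5*(-13)) = -2 + 20*65 = -2 + 1300 = 1298)
-102693 - G(W, -287) = -102693 - 536/(-287) = -102693 - 536*(-1)/287 = -102693 - 1*(-536/287) = -102693 + 536/287 = -29472355/287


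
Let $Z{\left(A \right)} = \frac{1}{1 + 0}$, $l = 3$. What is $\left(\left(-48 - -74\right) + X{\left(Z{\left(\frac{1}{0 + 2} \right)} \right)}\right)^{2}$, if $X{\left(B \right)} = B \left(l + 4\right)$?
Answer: $1089$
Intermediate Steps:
$Z{\left(A \right)} = 1$ ($Z{\left(A \right)} = 1^{-1} = 1$)
$X{\left(B \right)} = 7 B$ ($X{\left(B \right)} = B \left(3 + 4\right) = B 7 = 7 B$)
$\left(\left(-48 - -74\right) + X{\left(Z{\left(\frac{1}{0 + 2} \right)} \right)}\right)^{2} = \left(\left(-48 - -74\right) + 7 \cdot 1\right)^{2} = \left(\left(-48 + 74\right) + 7\right)^{2} = \left(26 + 7\right)^{2} = 33^{2} = 1089$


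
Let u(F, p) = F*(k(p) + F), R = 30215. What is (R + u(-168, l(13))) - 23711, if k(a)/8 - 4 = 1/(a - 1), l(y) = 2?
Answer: 28008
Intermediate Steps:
k(a) = 32 + 8/(-1 + a) (k(a) = 32 + 8/(a - 1) = 32 + 8/(-1 + a))
u(F, p) = F*(F + 8*(-3 + 4*p)/(-1 + p)) (u(F, p) = F*(8*(-3 + 4*p)/(-1 + p) + F) = F*(F + 8*(-3 + 4*p)/(-1 + p)))
(R + u(-168, l(13))) - 23711 = (30215 - 168*(-24 + 32*2 - 168*(-1 + 2))/(-1 + 2)) - 23711 = (30215 - 168*(-24 + 64 - 168*1)/1) - 23711 = (30215 - 168*1*(-24 + 64 - 168)) - 23711 = (30215 - 168*1*(-128)) - 23711 = (30215 + 21504) - 23711 = 51719 - 23711 = 28008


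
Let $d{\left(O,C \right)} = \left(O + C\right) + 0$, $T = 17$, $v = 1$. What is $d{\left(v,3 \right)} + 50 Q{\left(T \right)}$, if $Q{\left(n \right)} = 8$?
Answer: $404$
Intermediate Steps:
$d{\left(O,C \right)} = C + O$ ($d{\left(O,C \right)} = \left(C + O\right) + 0 = C + O$)
$d{\left(v,3 \right)} + 50 Q{\left(T \right)} = \left(3 + 1\right) + 50 \cdot 8 = 4 + 400 = 404$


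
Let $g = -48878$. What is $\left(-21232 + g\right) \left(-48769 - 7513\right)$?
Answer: $3945931020$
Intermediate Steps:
$\left(-21232 + g\right) \left(-48769 - 7513\right) = \left(-21232 - 48878\right) \left(-48769 - 7513\right) = \left(-70110\right) \left(-56282\right) = 3945931020$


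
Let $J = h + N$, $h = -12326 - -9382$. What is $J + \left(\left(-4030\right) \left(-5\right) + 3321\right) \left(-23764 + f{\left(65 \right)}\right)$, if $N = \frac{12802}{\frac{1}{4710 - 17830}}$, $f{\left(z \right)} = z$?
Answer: $-724204413$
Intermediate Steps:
$h = -2944$ ($h = -12326 + 9382 = -2944$)
$N = -167962240$ ($N = \frac{12802}{\frac{1}{-13120}} = \frac{12802}{- \frac{1}{13120}} = 12802 \left(-13120\right) = -167962240$)
$J = -167965184$ ($J = -2944 - 167962240 = -167965184$)
$J + \left(\left(-4030\right) \left(-5\right) + 3321\right) \left(-23764 + f{\left(65 \right)}\right) = -167965184 + \left(\left(-4030\right) \left(-5\right) + 3321\right) \left(-23764 + 65\right) = -167965184 + \left(20150 + 3321\right) \left(-23699\right) = -167965184 + 23471 \left(-23699\right) = -167965184 - 556239229 = -724204413$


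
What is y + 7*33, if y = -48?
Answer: 183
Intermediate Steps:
y + 7*33 = -48 + 7*33 = -48 + 231 = 183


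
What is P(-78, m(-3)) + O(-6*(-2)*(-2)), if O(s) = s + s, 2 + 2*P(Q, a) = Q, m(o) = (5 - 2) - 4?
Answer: -88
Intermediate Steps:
m(o) = -1 (m(o) = 3 - 4 = -1)
P(Q, a) = -1 + Q/2
O(s) = 2*s
P(-78, m(-3)) + O(-6*(-2)*(-2)) = (-1 + (½)*(-78)) + 2*(-6*(-2)*(-2)) = (-1 - 39) + 2*(12*(-2)) = -40 + 2*(-24) = -40 - 48 = -88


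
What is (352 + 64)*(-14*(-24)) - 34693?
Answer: 105083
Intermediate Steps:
(352 + 64)*(-14*(-24)) - 34693 = 416*336 - 34693 = 139776 - 34693 = 105083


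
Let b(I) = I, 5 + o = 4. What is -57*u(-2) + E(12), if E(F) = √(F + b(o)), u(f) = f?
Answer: 114 + √11 ≈ 117.32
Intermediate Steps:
o = -1 (o = -5 + 4 = -1)
E(F) = √(-1 + F) (E(F) = √(F - 1) = √(-1 + F))
-57*u(-2) + E(12) = -57*(-2) + √(-1 + 12) = 114 + √11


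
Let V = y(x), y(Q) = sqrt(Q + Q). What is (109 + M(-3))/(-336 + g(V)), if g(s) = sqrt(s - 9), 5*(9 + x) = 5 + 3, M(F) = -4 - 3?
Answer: 510/(-1680 + sqrt(5)*sqrt(-45 + I*sqrt(370))) ≈ -0.30411 - 0.0027793*I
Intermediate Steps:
M(F) = -7
x = -37/5 (x = -9 + (5 + 3)/5 = -9 + (1/5)*8 = -9 + 8/5 = -37/5 ≈ -7.4000)
y(Q) = sqrt(2)*sqrt(Q) (y(Q) = sqrt(2*Q) = sqrt(2)*sqrt(Q))
V = I*sqrt(370)/5 (V = sqrt(2)*sqrt(-37/5) = sqrt(2)*(I*sqrt(185)/5) = I*sqrt(370)/5 ≈ 3.8471*I)
g(s) = sqrt(-9 + s)
(109 + M(-3))/(-336 + g(V)) = (109 - 7)/(-336 + sqrt(-9 + I*sqrt(370)/5)) = 102/(-336 + sqrt(-9 + I*sqrt(370)/5))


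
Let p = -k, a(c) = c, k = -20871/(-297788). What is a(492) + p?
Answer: 146490825/297788 ≈ 491.93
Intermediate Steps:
k = 20871/297788 (k = -20871*(-1/297788) = 20871/297788 ≈ 0.070087)
p = -20871/297788 (p = -1*20871/297788 = -20871/297788 ≈ -0.070087)
a(492) + p = 492 - 20871/297788 = 146490825/297788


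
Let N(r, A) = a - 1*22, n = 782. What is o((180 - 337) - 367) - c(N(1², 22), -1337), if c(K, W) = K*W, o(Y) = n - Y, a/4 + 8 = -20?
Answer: -177852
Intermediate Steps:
a = -112 (a = -32 + 4*(-20) = -32 - 80 = -112)
o(Y) = 782 - Y
N(r, A) = -134 (N(r, A) = -112 - 1*22 = -112 - 22 = -134)
o((180 - 337) - 367) - c(N(1², 22), -1337) = (782 - ((180 - 337) - 367)) - (-134)*(-1337) = (782 - (-157 - 367)) - 1*179158 = (782 - 1*(-524)) - 179158 = (782 + 524) - 179158 = 1306 - 179158 = -177852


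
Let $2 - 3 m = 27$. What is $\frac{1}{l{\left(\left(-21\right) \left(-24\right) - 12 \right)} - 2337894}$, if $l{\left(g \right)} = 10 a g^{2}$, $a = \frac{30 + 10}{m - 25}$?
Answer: $- \frac{1}{5242662} \approx -1.9074 \cdot 10^{-7}$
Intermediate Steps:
$m = - \frac{25}{3}$ ($m = \frac{2}{3} - 9 = - \frac{25}{3} \approx -8.3333$)
$a = - \frac{6}{5}$ ($a = \frac{30 + 10}{- \frac{25}{3} - 25} = \frac{40}{- \frac{100}{3}} = 40 \left(- \frac{3}{100}\right) = - \frac{6}{5} \approx -1.2$)
$l{\left(g \right)} = - 12 g^{2}$ ($l{\left(g \right)} = 10 \left(- \frac{6}{5}\right) g^{2} = - 12 g^{2}$)
$\frac{1}{l{\left(\left(-21\right) \left(-24\right) - 12 \right)} - 2337894} = \frac{1}{- 12 \left(\left(-21\right) \left(-24\right) - 12\right)^{2} - 2337894} = \frac{1}{- 12 \left(504 - 12\right)^{2} - 2337894} = \frac{1}{- 12 \cdot 492^{2} - 2337894} = \frac{1}{\left(-12\right) 242064 - 2337894} = \frac{1}{-2904768 - 2337894} = \frac{1}{-5242662} = - \frac{1}{5242662}$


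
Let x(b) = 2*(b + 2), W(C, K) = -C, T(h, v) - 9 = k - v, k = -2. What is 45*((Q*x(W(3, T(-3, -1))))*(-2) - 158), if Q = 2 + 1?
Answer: -6570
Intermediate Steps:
T(h, v) = 7 - v (T(h, v) = 9 + (-2 - v) = 7 - v)
Q = 3
x(b) = 4 + 2*b (x(b) = 2*(2 + b) = 4 + 2*b)
45*((Q*x(W(3, T(-3, -1))))*(-2) - 158) = 45*((3*(4 + 2*(-1*3)))*(-2) - 158) = 45*((3*(4 + 2*(-3)))*(-2) - 158) = 45*((3*(4 - 6))*(-2) - 158) = 45*((3*(-2))*(-2) - 158) = 45*(-6*(-2) - 158) = 45*(12 - 158) = 45*(-146) = -6570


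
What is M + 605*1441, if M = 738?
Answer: 872543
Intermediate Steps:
M + 605*1441 = 738 + 605*1441 = 738 + 871805 = 872543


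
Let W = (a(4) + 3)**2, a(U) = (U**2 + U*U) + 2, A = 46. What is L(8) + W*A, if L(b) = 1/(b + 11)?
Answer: 1196507/19 ≈ 62974.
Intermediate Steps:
a(U) = 2 + 2*U**2 (a(U) = (U**2 + U**2) + 2 = 2*U**2 + 2 = 2 + 2*U**2)
L(b) = 1/(11 + b)
W = 1369 (W = ((2 + 2*4**2) + 3)**2 = ((2 + 2*16) + 3)**2 = ((2 + 32) + 3)**2 = (34 + 3)**2 = 37**2 = 1369)
L(8) + W*A = 1/(11 + 8) + 1369*46 = 1/19 + 62974 = 1196507/19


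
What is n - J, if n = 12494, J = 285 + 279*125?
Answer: -22666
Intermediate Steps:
J = 35160 (J = 285 + 34875 = 35160)
n - J = 12494 - 1*35160 = 12494 - 35160 = -22666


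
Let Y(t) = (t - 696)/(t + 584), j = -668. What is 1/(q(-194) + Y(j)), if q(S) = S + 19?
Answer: -21/3334 ≈ -0.0062987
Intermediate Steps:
q(S) = 19 + S
Y(t) = (-696 + t)/(584 + t)
1/(q(-194) + Y(j)) = 1/((19 - 194) + (-696 - 668)/(584 - 668)) = 1/(-175 - 1364/(-84)) = 1/(-175 - 1/84*(-1364)) = 1/(-175 + 341/21) = 1/(-3334/21) = -21/3334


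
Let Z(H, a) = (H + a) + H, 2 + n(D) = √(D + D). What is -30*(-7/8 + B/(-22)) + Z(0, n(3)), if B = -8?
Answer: 587/44 + √6 ≈ 15.790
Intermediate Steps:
n(D) = -2 + √2*√D (n(D) = -2 + √(D + D) = -2 + √(2*D) = -2 + √2*√D)
Z(H, a) = a + 2*H
-30*(-7/8 + B/(-22)) + Z(0, n(3)) = -30*(-7/8 - 8/(-22)) + ((-2 + √2*√3) + 2*0) = -30*(-7*⅛ - 8*(-1/22)) + ((-2 + √6) + 0) = -30*(-7/8 + 4/11) + (-2 + √6) = -30*(-45/88) + (-2 + √6) = 675/44 + (-2 + √6) = 587/44 + √6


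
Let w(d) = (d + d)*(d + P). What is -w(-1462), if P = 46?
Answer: -4140384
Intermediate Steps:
w(d) = 2*d*(46 + d) (w(d) = (d + d)*(d + 46) = (2*d)*(46 + d) = 2*d*(46 + d))
-w(-1462) = -2*(-1462)*(46 - 1462) = -2*(-1462)*(-1416) = -1*4140384 = -4140384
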